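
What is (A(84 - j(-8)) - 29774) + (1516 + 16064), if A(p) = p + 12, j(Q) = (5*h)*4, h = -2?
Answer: -12058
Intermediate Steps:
j(Q) = -40 (j(Q) = (5*(-2))*4 = -10*4 = -40)
A(p) = 12 + p
(A(84 - j(-8)) - 29774) + (1516 + 16064) = ((12 + (84 - 1*(-40))) - 29774) + (1516 + 16064) = ((12 + (84 + 40)) - 29774) + 17580 = ((12 + 124) - 29774) + 17580 = (136 - 29774) + 17580 = -29638 + 17580 = -12058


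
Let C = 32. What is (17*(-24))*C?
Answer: -13056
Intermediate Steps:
(17*(-24))*C = (17*(-24))*32 = -408*32 = -13056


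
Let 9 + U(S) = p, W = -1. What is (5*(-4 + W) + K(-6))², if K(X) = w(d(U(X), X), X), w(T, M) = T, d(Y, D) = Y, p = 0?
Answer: 1156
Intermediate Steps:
U(S) = -9 (U(S) = -9 + 0 = -9)
K(X) = -9
(5*(-4 + W) + K(-6))² = (5*(-4 - 1) - 9)² = (5*(-5) - 9)² = (-25 - 9)² = (-34)² = 1156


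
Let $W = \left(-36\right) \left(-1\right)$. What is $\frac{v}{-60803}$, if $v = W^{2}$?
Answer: $- \frac{1296}{60803} \approx -0.021315$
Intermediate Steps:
$W = 36$
$v = 1296$ ($v = 36^{2} = 1296$)
$\frac{v}{-60803} = \frac{1296}{-60803} = 1296 \left(- \frac{1}{60803}\right) = - \frac{1296}{60803}$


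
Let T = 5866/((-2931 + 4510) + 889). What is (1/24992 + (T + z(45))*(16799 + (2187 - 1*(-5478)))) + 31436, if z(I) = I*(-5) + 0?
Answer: -83496830760727/15420064 ≈ -5.4148e+6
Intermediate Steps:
z(I) = -5*I (z(I) = -5*I + 0 = -5*I)
T = 2933/1234 (T = 5866/(1579 + 889) = 5866/2468 = 5866*(1/2468) = 2933/1234 ≈ 2.3768)
(1/24992 + (T + z(45))*(16799 + (2187 - 1*(-5478)))) + 31436 = (1/24992 + (2933/1234 - 5*45)*(16799 + (2187 - 1*(-5478)))) + 31436 = (1/24992 + (2933/1234 - 225)*(16799 + (2187 + 5478))) + 31436 = (1/24992 - 274717*(16799 + 7665)/1234) + 31436 = (1/24992 - 274717/1234*24464) + 31436 = (1/24992 - 3360338344/617) + 31436 = -83981575892631/15420064 + 31436 = -83496830760727/15420064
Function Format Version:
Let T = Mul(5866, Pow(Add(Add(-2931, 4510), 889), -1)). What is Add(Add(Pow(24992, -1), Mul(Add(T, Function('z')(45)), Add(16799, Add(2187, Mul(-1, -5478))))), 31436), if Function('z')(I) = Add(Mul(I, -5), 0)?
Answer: Rational(-83496830760727, 15420064) ≈ -5.4148e+6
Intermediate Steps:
Function('z')(I) = Mul(-5, I) (Function('z')(I) = Add(Mul(-5, I), 0) = Mul(-5, I))
T = Rational(2933, 1234) (T = Mul(5866, Pow(Add(1579, 889), -1)) = Mul(5866, Pow(2468, -1)) = Mul(5866, Rational(1, 2468)) = Rational(2933, 1234) ≈ 2.3768)
Add(Add(Pow(24992, -1), Mul(Add(T, Function('z')(45)), Add(16799, Add(2187, Mul(-1, -5478))))), 31436) = Add(Add(Pow(24992, -1), Mul(Add(Rational(2933, 1234), Mul(-5, 45)), Add(16799, Add(2187, Mul(-1, -5478))))), 31436) = Add(Add(Rational(1, 24992), Mul(Add(Rational(2933, 1234), -225), Add(16799, Add(2187, 5478)))), 31436) = Add(Add(Rational(1, 24992), Mul(Rational(-274717, 1234), Add(16799, 7665))), 31436) = Add(Add(Rational(1, 24992), Mul(Rational(-274717, 1234), 24464)), 31436) = Add(Add(Rational(1, 24992), Rational(-3360338344, 617)), 31436) = Add(Rational(-83981575892631, 15420064), 31436) = Rational(-83496830760727, 15420064)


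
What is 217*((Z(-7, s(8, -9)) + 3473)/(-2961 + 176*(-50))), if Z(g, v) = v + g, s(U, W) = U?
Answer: -753858/11761 ≈ -64.098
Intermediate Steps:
Z(g, v) = g + v
217*((Z(-7, s(8, -9)) + 3473)/(-2961 + 176*(-50))) = 217*(((-7 + 8) + 3473)/(-2961 + 176*(-50))) = 217*((1 + 3473)/(-2961 - 8800)) = 217*(3474/(-11761)) = 217*(3474*(-1/11761)) = 217*(-3474/11761) = -753858/11761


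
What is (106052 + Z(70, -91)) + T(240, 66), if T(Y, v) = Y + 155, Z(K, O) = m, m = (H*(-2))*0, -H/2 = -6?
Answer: 106447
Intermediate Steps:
H = 12 (H = -2*(-6) = 12)
m = 0 (m = (12*(-2))*0 = -24*0 = 0)
Z(K, O) = 0
T(Y, v) = 155 + Y
(106052 + Z(70, -91)) + T(240, 66) = (106052 + 0) + (155 + 240) = 106052 + 395 = 106447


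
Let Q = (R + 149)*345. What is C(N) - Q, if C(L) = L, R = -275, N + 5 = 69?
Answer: 43534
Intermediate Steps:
N = 64 (N = -5 + 69 = 64)
Q = -43470 (Q = (-275 + 149)*345 = -126*345 = -43470)
C(N) - Q = 64 - 1*(-43470) = 64 + 43470 = 43534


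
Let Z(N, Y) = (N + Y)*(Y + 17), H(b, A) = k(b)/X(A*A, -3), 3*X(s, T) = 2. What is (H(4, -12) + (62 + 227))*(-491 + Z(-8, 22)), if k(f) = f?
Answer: 16225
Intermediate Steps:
X(s, T) = ⅔ (X(s, T) = (⅓)*2 = ⅔)
H(b, A) = 3*b/2 (H(b, A) = b/(⅔) = b*(3/2) = 3*b/2)
Z(N, Y) = (17 + Y)*(N + Y) (Z(N, Y) = (N + Y)*(17 + Y) = (17 + Y)*(N + Y))
(H(4, -12) + (62 + 227))*(-491 + Z(-8, 22)) = ((3/2)*4 + (62 + 227))*(-491 + (22² + 17*(-8) + 17*22 - 8*22)) = (6 + 289)*(-491 + (484 - 136 + 374 - 176)) = 295*(-491 + 546) = 295*55 = 16225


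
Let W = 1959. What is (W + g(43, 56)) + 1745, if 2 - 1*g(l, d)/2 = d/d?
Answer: 3706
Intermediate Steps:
g(l, d) = 2 (g(l, d) = 4 - 2*d/d = 4 - 2*1 = 4 - 2 = 2)
(W + g(43, 56)) + 1745 = (1959 + 2) + 1745 = 1961 + 1745 = 3706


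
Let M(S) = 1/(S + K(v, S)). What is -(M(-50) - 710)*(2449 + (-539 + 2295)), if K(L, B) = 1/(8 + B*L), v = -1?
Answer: 8655353340/2899 ≈ 2.9856e+6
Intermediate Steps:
M(S) = 1/(S + 1/(8 - S)) (M(S) = 1/(S + 1/(8 + S*(-1))) = 1/(S + 1/(8 - S)))
-(M(-50) - 710)*(2449 + (-539 + 2295)) = -((8 - 1*(-50))/(1 - 50*(8 - 1*(-50))) - 710)*(2449 + (-539 + 2295)) = -((8 + 50)/(1 - 50*(8 + 50)) - 710)*(2449 + 1756) = -(58/(1 - 50*58) - 710)*4205 = -(58/(1 - 2900) - 710)*4205 = -(58/(-2899) - 710)*4205 = -(-1/2899*58 - 710)*4205 = -(-58/2899 - 710)*4205 = -(-2058348)*4205/2899 = -1*(-8655353340/2899) = 8655353340/2899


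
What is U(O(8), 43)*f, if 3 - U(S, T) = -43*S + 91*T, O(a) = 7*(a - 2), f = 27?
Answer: -56808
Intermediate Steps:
O(a) = -14 + 7*a (O(a) = 7*(-2 + a) = -14 + 7*a)
U(S, T) = 3 - 91*T + 43*S (U(S, T) = 3 - (-43*S + 91*T) = 3 + (-91*T + 43*S) = 3 - 91*T + 43*S)
U(O(8), 43)*f = (3 - 91*43 + 43*(-14 + 7*8))*27 = (3 - 3913 + 43*(-14 + 56))*27 = (3 - 3913 + 43*42)*27 = (3 - 3913 + 1806)*27 = -2104*27 = -56808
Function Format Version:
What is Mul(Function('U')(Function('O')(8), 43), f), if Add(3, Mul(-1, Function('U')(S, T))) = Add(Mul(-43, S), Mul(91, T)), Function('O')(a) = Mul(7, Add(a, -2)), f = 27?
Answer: -56808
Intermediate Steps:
Function('O')(a) = Add(-14, Mul(7, a)) (Function('O')(a) = Mul(7, Add(-2, a)) = Add(-14, Mul(7, a)))
Function('U')(S, T) = Add(3, Mul(-91, T), Mul(43, S)) (Function('U')(S, T) = Add(3, Mul(-1, Add(Mul(-43, S), Mul(91, T)))) = Add(3, Add(Mul(-91, T), Mul(43, S))) = Add(3, Mul(-91, T), Mul(43, S)))
Mul(Function('U')(Function('O')(8), 43), f) = Mul(Add(3, Mul(-91, 43), Mul(43, Add(-14, Mul(7, 8)))), 27) = Mul(Add(3, -3913, Mul(43, Add(-14, 56))), 27) = Mul(Add(3, -3913, Mul(43, 42)), 27) = Mul(Add(3, -3913, 1806), 27) = Mul(-2104, 27) = -56808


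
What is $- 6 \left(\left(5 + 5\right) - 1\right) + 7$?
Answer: $-47$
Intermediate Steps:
$- 6 \left(\left(5 + 5\right) - 1\right) + 7 = - 6 \left(10 - 1\right) + 7 = \left(-6\right) 9 + 7 = -54 + 7 = -47$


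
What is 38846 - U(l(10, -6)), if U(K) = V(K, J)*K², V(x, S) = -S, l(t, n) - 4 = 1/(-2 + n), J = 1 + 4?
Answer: 2490949/64 ≈ 38921.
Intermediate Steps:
J = 5
l(t, n) = 4 + 1/(-2 + n)
U(K) = -5*K² (U(K) = (-1*5)*K² = -5*K²)
38846 - U(l(10, -6)) = 38846 - (-5)*((-7 + 4*(-6))/(-2 - 6))² = 38846 - (-5)*((-7 - 24)/(-8))² = 38846 - (-5)*(-⅛*(-31))² = 38846 - (-5)*(31/8)² = 38846 - (-5)*961/64 = 38846 - 1*(-4805/64) = 38846 + 4805/64 = 2490949/64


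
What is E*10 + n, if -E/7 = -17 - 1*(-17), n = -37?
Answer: -37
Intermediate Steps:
E = 0 (E = -7*(-17 - 1*(-17)) = -7*(-17 + 17) = -7*0 = 0)
E*10 + n = 0*10 - 37 = 0 - 37 = -37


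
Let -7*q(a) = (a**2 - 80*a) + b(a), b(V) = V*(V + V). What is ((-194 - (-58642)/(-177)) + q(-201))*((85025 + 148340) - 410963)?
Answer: 4431061397698/1239 ≈ 3.5763e+9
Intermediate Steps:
b(V) = 2*V**2 (b(V) = V*(2*V) = 2*V**2)
q(a) = -3*a**2/7 + 80*a/7 (q(a) = -((a**2 - 80*a) + 2*a**2)/7 = -(-80*a + 3*a**2)/7 = -3*a**2/7 + 80*a/7)
((-194 - (-58642)/(-177)) + q(-201))*((85025 + 148340) - 410963) = ((-194 - (-58642)/(-177)) + (1/7)*(-201)*(80 - 3*(-201)))*((85025 + 148340) - 410963) = ((-194 - (-58642)*(-1)/177) + (1/7)*(-201)*(80 + 603))*(233365 - 410963) = ((-194 - 269*218/177) + (1/7)*(-201)*683)*(-177598) = ((-194 - 58642/177) - 137283/7)*(-177598) = (-92980/177 - 137283/7)*(-177598) = -24949951/1239*(-177598) = 4431061397698/1239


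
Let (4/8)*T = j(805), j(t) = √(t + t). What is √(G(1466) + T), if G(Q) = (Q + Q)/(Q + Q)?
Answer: √(1 + 2*√1610) ≈ 9.0139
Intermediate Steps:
j(t) = √2*√t (j(t) = √(2*t) = √2*√t)
G(Q) = 1 (G(Q) = (2*Q)/((2*Q)) = (2*Q)*(1/(2*Q)) = 1)
T = 2*√1610 (T = 2*(√2*√805) = 2*√1610 ≈ 80.250)
√(G(1466) + T) = √(1 + 2*√1610)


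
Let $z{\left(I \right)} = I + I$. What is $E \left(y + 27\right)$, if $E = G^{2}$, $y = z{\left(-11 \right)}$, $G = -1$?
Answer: $5$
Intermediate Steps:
$z{\left(I \right)} = 2 I$
$y = -22$ ($y = 2 \left(-11\right) = -22$)
$E = 1$ ($E = \left(-1\right)^{2} = 1$)
$E \left(y + 27\right) = 1 \left(-22 + 27\right) = 1 \cdot 5 = 5$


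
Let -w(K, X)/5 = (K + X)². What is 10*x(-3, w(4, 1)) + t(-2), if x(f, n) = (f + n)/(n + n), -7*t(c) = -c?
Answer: 846/175 ≈ 4.8343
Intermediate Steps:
w(K, X) = -5*(K + X)²
t(c) = c/7 (t(c) = -(-1)*c*1/7 = -(-1)*c/7 = c/7)
x(f, n) = (f + n)/(2*n) (x(f, n) = (f + n)/((2*n)) = (f + n)*(1/(2*n)) = (f + n)/(2*n))
10*x(-3, w(4, 1)) + t(-2) = 10*((-3 - 5*(4 + 1)²)/(2*((-5*(4 + 1)²)))) + (⅐)*(-2) = 10*((-3 - 5*5²)/(2*((-5*5²)))) - 2/7 = 10*((-3 - 5*25)/(2*((-5*25)))) - 2/7 = 10*((½)*(-3 - 125)/(-125)) - 2/7 = 10*((½)*(-1/125)*(-128)) - 2/7 = 10*(64/125) - 2/7 = 128/25 - 2/7 = 846/175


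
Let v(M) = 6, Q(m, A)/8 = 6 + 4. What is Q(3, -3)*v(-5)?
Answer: 480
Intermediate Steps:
Q(m, A) = 80 (Q(m, A) = 8*(6 + 4) = 8*10 = 80)
Q(3, -3)*v(-5) = 80*6 = 480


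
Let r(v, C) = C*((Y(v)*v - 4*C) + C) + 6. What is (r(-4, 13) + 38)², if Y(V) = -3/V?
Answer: 252004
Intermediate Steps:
r(v, C) = 6 + C*(-3 - 3*C) (r(v, C) = C*(((-3/v)*v - 4*C) + C) + 6 = C*((-3 - 4*C) + C) + 6 = C*(-3 - 3*C) + 6 = 6 + C*(-3 - 3*C))
(r(-4, 13) + 38)² = ((6 - 3*13 - 3*13²) + 38)² = ((6 - 39 - 3*169) + 38)² = ((6 - 39 - 507) + 38)² = (-540 + 38)² = (-502)² = 252004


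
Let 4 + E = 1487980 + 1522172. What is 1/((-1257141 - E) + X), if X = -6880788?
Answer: -1/11148077 ≈ -8.9702e-8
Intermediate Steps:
E = 3010148 (E = -4 + (1487980 + 1522172) = -4 + 3010152 = 3010148)
1/((-1257141 - E) + X) = 1/((-1257141 - 1*3010148) - 6880788) = 1/((-1257141 - 3010148) - 6880788) = 1/(-4267289 - 6880788) = 1/(-11148077) = -1/11148077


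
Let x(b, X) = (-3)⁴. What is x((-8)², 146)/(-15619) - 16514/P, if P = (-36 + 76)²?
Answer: -129030883/12495200 ≈ -10.326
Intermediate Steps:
P = 1600 (P = 40² = 1600)
x(b, X) = 81
x((-8)², 146)/(-15619) - 16514/P = 81/(-15619) - 16514/1600 = 81*(-1/15619) - 16514*1/1600 = -81/15619 - 8257/800 = -129030883/12495200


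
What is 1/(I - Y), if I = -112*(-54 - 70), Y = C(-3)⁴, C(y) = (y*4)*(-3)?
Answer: -1/1665728 ≈ -6.0034e-7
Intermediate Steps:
C(y) = -12*y (C(y) = (4*y)*(-3) = -12*y)
Y = 1679616 (Y = (-12*(-3))⁴ = 36⁴ = 1679616)
I = 13888 (I = -112*(-124) = 13888)
1/(I - Y) = 1/(13888 - 1*1679616) = 1/(13888 - 1679616) = 1/(-1665728) = -1/1665728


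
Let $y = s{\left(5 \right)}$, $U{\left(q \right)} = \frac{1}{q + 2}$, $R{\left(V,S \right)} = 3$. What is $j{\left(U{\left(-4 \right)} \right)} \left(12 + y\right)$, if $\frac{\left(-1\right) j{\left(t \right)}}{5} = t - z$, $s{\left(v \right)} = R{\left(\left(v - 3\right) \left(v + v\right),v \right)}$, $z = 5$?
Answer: $\frac{825}{2} \approx 412.5$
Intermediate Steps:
$s{\left(v \right)} = 3$
$U{\left(q \right)} = \frac{1}{2 + q}$
$j{\left(t \right)} = 25 - 5 t$ ($j{\left(t \right)} = - 5 \left(t - 5\right) = - 5 \left(-5 + t\right) = 25 - 5 t$)
$y = 3$
$j{\left(U{\left(-4 \right)} \right)} \left(12 + y\right) = \left(25 - \frac{5}{2 - 4}\right) \left(12 + 3\right) = \left(25 - \frac{5}{-2}\right) 15 = \left(25 - - \frac{5}{2}\right) 15 = \left(25 + \frac{5}{2}\right) 15 = \frac{55}{2} \cdot 15 = \frac{825}{2}$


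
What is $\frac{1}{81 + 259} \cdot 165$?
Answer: $\frac{33}{68} \approx 0.48529$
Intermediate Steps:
$\frac{1}{81 + 259} \cdot 165 = \frac{1}{340} \cdot 165 = \frac{33}{68}$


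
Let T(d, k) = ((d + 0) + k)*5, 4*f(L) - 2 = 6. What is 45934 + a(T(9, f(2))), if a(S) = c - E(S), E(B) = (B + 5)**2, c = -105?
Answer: 42229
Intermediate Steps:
E(B) = (5 + B)**2
f(L) = 2 (f(L) = 1/2 + (1/4)*6 = 1/2 + 3/2 = 2)
T(d, k) = 5*d + 5*k (T(d, k) = (d + k)*5 = 5*d + 5*k)
a(S) = -105 - (5 + S)**2
45934 + a(T(9, f(2))) = 45934 + (-105 - (5 + (5*9 + 5*2))**2) = 45934 + (-105 - (5 + (45 + 10))**2) = 45934 + (-105 - (5 + 55)**2) = 45934 + (-105 - 1*60**2) = 45934 + (-105 - 1*3600) = 45934 + (-105 - 3600) = 45934 - 3705 = 42229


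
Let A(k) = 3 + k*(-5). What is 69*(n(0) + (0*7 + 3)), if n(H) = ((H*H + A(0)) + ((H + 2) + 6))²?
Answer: 8556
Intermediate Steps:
A(k) = 3 - 5*k
n(H) = (11 + H + H²)² (n(H) = ((H*H + (3 - 5*0)) + ((H + 2) + 6))² = ((H² + (3 + 0)) + ((2 + H) + 6))² = ((H² + 3) + (8 + H))² = ((3 + H²) + (8 + H))² = (11 + H + H²)²)
69*(n(0) + (0*7 + 3)) = 69*((11 + 0 + 0²)² + (0*7 + 3)) = 69*((11 + 0 + 0)² + (0 + 3)) = 69*(11² + 3) = 69*(121 + 3) = 69*124 = 8556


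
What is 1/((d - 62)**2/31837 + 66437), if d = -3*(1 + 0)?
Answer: 2449/162704538 ≈ 1.5052e-5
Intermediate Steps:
d = -3 (d = -3*1 = -3)
1/((d - 62)**2/31837 + 66437) = 1/((-3 - 62)**2/31837 + 66437) = 1/((-65)**2*(1/31837) + 66437) = 1/(4225*(1/31837) + 66437) = 1/(325/2449 + 66437) = 1/(162704538/2449) = 2449/162704538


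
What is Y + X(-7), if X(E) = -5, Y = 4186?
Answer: 4181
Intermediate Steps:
Y + X(-7) = 4186 - 5 = 4181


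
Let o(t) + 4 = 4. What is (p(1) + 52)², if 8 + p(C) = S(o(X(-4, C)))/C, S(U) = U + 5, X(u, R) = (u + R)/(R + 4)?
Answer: 2401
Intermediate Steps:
X(u, R) = (R + u)/(4 + R)
o(t) = 0 (o(t) = -4 + 4 = 0)
S(U) = 5 + U
p(C) = -8 + 5/C (p(C) = -8 + (5 + 0)/C = -8 + 5/C)
(p(1) + 52)² = ((-8 + 5/1) + 52)² = ((-8 + 5*1) + 52)² = ((-8 + 5) + 52)² = (-3 + 52)² = 49² = 2401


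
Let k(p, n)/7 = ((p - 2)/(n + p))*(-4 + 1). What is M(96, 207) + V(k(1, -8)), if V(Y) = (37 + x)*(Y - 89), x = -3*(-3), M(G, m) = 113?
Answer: -4119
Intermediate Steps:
k(p, n) = -21*(-2 + p)/(n + p) (k(p, n) = 7*(((p - 2)/(n + p))*(-4 + 1)) = 7*(((-2 + p)/(n + p))*(-3)) = 7*(-3*(-2 + p)/(n + p)) = -21*(-2 + p)/(n + p))
x = 9
V(Y) = -4094 + 46*Y (V(Y) = (37 + 9)*(Y - 89) = 46*(-89 + Y) = -4094 + 46*Y)
M(96, 207) + V(k(1, -8)) = 113 + (-4094 + 46*(21*(2 - 1*1)/(-8 + 1))) = 113 + (-4094 + 46*(21*(2 - 1)/(-7))) = 113 + (-4094 + 46*(21*(-⅐)*1)) = 113 + (-4094 + 46*(-3)) = 113 + (-4094 - 138) = 113 - 4232 = -4119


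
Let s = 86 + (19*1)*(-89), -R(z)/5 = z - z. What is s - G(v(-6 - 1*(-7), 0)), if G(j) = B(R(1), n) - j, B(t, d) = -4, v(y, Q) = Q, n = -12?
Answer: -1601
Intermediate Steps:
R(z) = 0 (R(z) = -5*(z - z) = -5*0 = 0)
G(j) = -4 - j
s = -1605 (s = 86 + 19*(-89) = 86 - 1691 = -1605)
s - G(v(-6 - 1*(-7), 0)) = -1605 - (-4 - 1*0) = -1605 - (-4 + 0) = -1605 - 1*(-4) = -1605 + 4 = -1601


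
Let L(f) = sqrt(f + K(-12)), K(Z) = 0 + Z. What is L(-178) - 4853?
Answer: -4853 + I*sqrt(190) ≈ -4853.0 + 13.784*I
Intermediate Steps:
K(Z) = Z
L(f) = sqrt(-12 + f) (L(f) = sqrt(f - 12) = sqrt(-12 + f))
L(-178) - 4853 = sqrt(-12 - 178) - 4853 = sqrt(-190) - 4853 = I*sqrt(190) - 4853 = -4853 + I*sqrt(190)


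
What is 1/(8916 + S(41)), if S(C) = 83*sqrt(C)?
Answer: 8916/79212607 - 83*sqrt(41)/79212607 ≈ 0.00010585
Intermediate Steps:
1/(8916 + S(41)) = 1/(8916 + 83*sqrt(41))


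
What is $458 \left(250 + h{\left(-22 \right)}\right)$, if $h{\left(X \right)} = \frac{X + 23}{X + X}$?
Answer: $\frac{2518771}{22} \approx 1.1449 \cdot 10^{5}$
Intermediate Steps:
$h{\left(X \right)} = \frac{23 + X}{2 X}$
$458 \left(250 + h{\left(-22 \right)}\right) = 458 \left(250 + \frac{23 - 22}{2 \left(-22\right)}\right) = 458 \left(250 + \frac{1}{2} \left(- \frac{1}{22}\right) 1\right) = 458 \left(250 - \frac{1}{44}\right) = 458 \cdot \frac{10999}{44} = \frac{2518771}{22}$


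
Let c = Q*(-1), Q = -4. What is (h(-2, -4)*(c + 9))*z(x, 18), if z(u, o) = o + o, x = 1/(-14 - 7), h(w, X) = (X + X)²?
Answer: 29952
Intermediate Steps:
h(w, X) = 4*X² (h(w, X) = (2*X)² = 4*X²)
c = 4 (c = -4*(-1) = 4)
x = -1/21 (x = 1/(-21) = -1/21 ≈ -0.047619)
z(u, o) = 2*o
(h(-2, -4)*(c + 9))*z(x, 18) = ((4*(-4)²)*(4 + 9))*(2*18) = ((4*16)*13)*36 = (64*13)*36 = 832*36 = 29952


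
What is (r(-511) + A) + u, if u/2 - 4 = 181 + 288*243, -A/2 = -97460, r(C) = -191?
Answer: 335067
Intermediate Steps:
A = 194920 (A = -2*(-97460) = 194920)
u = 140338 (u = 8 + 2*(181 + 288*243) = 8 + 2*(181 + 69984) = 8 + 2*70165 = 8 + 140330 = 140338)
(r(-511) + A) + u = (-191 + 194920) + 140338 = 194729 + 140338 = 335067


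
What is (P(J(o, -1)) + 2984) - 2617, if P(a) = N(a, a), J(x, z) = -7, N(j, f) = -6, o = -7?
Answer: 361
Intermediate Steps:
P(a) = -6
(P(J(o, -1)) + 2984) - 2617 = (-6 + 2984) - 2617 = 2978 - 2617 = 361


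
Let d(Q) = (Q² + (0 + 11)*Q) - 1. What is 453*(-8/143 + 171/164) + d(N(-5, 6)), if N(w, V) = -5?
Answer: 9755861/23452 ≈ 415.99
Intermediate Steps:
d(Q) = -1 + Q² + 11*Q (d(Q) = (Q² + 11*Q) - 1 = -1 + Q² + 11*Q)
453*(-8/143 + 171/164) + d(N(-5, 6)) = 453*(-8/143 + 171/164) + (-1 + (-5)² + 11*(-5)) = 453*(-8*1/143 + 171*(1/164)) + (-1 + 25 - 55) = 453*(-8/143 + 171/164) - 31 = 453*(23141/23452) - 31 = 10482873/23452 - 31 = 9755861/23452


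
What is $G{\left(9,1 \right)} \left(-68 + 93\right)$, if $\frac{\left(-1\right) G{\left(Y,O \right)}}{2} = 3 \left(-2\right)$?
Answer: $300$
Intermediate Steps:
$G{\left(Y,O \right)} = 12$ ($G{\left(Y,O \right)} = - 2 \cdot 3 \left(-2\right) = \left(-2\right) \left(-6\right) = 12$)
$G{\left(9,1 \right)} \left(-68 + 93\right) = 12 \left(-68 + 93\right) = 12 \cdot 25 = 300$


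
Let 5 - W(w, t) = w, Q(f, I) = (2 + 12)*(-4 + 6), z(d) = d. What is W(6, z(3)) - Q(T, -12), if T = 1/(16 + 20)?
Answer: -29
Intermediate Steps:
T = 1/36 ≈ 0.027778
Q(f, I) = 28 (Q(f, I) = 14*2 = 28)
W(w, t) = 5 - w
W(6, z(3)) - Q(T, -12) = (5 - 1*6) - 1*28 = (5 - 6) - 28 = -1 - 28 = -29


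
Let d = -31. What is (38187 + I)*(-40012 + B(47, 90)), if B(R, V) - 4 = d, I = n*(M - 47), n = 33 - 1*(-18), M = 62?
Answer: -1559599128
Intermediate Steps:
n = 51 (n = 33 + 18 = 51)
I = 765 (I = 51*(62 - 47) = 51*15 = 765)
B(R, V) = -27 (B(R, V) = 4 - 31 = -27)
(38187 + I)*(-40012 + B(47, 90)) = (38187 + 765)*(-40012 - 27) = 38952*(-40039) = -1559599128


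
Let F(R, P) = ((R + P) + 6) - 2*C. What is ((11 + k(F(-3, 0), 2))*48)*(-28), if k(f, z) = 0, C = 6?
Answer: -14784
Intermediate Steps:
F(R, P) = -6 + P + R (F(R, P) = ((R + P) + 6) - 2*6 = ((P + R) + 6) - 12 = (6 + P + R) - 12 = -6 + P + R)
((11 + k(F(-3, 0), 2))*48)*(-28) = ((11 + 0)*48)*(-28) = (11*48)*(-28) = 528*(-28) = -14784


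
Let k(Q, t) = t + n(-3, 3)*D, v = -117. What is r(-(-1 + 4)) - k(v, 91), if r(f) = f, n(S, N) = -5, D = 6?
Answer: -64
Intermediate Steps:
k(Q, t) = -30 + t (k(Q, t) = t - 5*6 = t - 30 = -30 + t)
r(-(-1 + 4)) - k(v, 91) = -(-1 + 4) - (-30 + 91) = -1*3 - 1*61 = -3 - 61 = -64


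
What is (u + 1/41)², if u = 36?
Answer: 2181529/1681 ≈ 1297.8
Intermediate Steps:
(u + 1/41)² = (36 + 1/41)² = (1477/41)² = 2181529/1681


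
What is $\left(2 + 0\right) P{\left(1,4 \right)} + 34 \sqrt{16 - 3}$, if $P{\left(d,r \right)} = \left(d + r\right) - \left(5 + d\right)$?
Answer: $-2 + 34 \sqrt{13} \approx 120.59$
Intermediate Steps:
$P{\left(d,r \right)} = -5 + r$
$\left(2 + 0\right) P{\left(1,4 \right)} + 34 \sqrt{16 - 3} = \left(2 + 0\right) \left(-5 + 4\right) + 34 \sqrt{16 - 3} = 2 \left(-1\right) + 34 \sqrt{13} = -2 + 34 \sqrt{13}$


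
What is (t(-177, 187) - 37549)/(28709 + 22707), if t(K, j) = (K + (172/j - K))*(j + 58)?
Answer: -6979523/9614792 ≈ -0.72591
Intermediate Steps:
t(K, j) = 172*(58 + j)/j (t(K, j) = (K + (-K + 172/j))*(58 + j) = (172/j)*(58 + j) = 172*(58 + j)/j)
(t(-177, 187) - 37549)/(28709 + 22707) = ((172 + 9976/187) - 37549)/(28709 + 22707) = ((172 + 9976*(1/187)) - 37549)/51416 = ((172 + 9976/187) - 37549)*(1/51416) = (42140/187 - 37549)*(1/51416) = -6979523/187*1/51416 = -6979523/9614792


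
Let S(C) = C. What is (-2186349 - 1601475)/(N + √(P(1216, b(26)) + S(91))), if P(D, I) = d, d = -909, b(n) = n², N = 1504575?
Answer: -5699065294800/2263745931443 + 3787824*I*√818/2263745931443 ≈ -2.5175 + 4.7856e-5*I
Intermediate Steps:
P(D, I) = -909
(-2186349 - 1601475)/(N + √(P(1216, b(26)) + S(91))) = (-2186349 - 1601475)/(1504575 + √(-909 + 91)) = -3787824/(1504575 + √(-818)) = -3787824/(1504575 + I*√818)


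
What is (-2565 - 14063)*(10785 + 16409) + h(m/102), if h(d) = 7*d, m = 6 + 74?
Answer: -23061273152/51 ≈ -4.5218e+8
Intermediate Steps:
m = 80
(-2565 - 14063)*(10785 + 16409) + h(m/102) = (-2565 - 14063)*(10785 + 16409) + 7*(80/102) = -16628*27194 + 7*(80*(1/102)) = -452181832 + 7*(40/51) = -452181832 + 280/51 = -23061273152/51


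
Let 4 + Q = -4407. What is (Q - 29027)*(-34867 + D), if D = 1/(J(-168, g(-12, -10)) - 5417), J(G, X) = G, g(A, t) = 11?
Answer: 6511455169848/5585 ≈ 1.1659e+9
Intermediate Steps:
Q = -4411 (Q = -4 - 4407 = -4411)
D = -1/5585 (D = 1/(-168 - 5417) = 1/(-5585) = -1/5585 ≈ -0.00017905)
(Q - 29027)*(-34867 + D) = (-4411 - 29027)*(-34867 - 1/5585) = -33438*(-194732196/5585) = 6511455169848/5585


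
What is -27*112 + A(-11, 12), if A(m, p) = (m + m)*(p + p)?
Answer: -3552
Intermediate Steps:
A(m, p) = 4*m*p (A(m, p) = (2*m)*(2*p) = 4*m*p)
-27*112 + A(-11, 12) = -27*112 + 4*(-11)*12 = -3024 - 528 = -3552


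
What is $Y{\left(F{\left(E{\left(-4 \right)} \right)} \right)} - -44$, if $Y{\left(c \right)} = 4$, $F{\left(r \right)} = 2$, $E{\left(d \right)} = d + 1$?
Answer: $48$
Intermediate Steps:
$E{\left(d \right)} = 1 + d$
$Y{\left(F{\left(E{\left(-4 \right)} \right)} \right)} - -44 = 4 - -44 = 4 + 44 = 48$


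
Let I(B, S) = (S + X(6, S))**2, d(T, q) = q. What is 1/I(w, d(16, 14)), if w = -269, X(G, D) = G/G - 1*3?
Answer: 1/144 ≈ 0.0069444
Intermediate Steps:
X(G, D) = -2 (X(G, D) = 1 - 3 = -2)
I(B, S) = (-2 + S)**2 (I(B, S) = (S - 2)**2 = (-2 + S)**2)
1/I(w, d(16, 14)) = 1/((-2 + 14)**2) = 1/(12**2) = 1/144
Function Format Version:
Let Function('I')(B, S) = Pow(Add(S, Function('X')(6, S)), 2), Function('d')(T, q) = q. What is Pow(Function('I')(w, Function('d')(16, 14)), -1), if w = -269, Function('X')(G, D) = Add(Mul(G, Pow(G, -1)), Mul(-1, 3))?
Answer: Rational(1, 144) ≈ 0.0069444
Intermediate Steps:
Function('X')(G, D) = -2 (Function('X')(G, D) = Add(1, -3) = -2)
Function('I')(B, S) = Pow(Add(-2, S), 2) (Function('I')(B, S) = Pow(Add(S, -2), 2) = Pow(Add(-2, S), 2))
Pow(Function('I')(w, Function('d')(16, 14)), -1) = Pow(Pow(Add(-2, 14), 2), -1) = Pow(Pow(12, 2), -1) = Pow(144, -1) = Rational(1, 144)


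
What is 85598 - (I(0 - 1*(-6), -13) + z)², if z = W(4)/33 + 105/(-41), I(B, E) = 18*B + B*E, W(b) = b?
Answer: 155305999661/1830609 ≈ 84838.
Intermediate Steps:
z = -3301/1353 (z = 4/33 + 105/(-41) = 4*(1/33) + 105*(-1/41) = 4/33 - 105/41 = -3301/1353 ≈ -2.4398)
85598 - (I(0 - 1*(-6), -13) + z)² = 85598 - ((0 - 1*(-6))*(18 - 13) - 3301/1353)² = 85598 - ((0 + 6)*5 - 3301/1353)² = 85598 - (6*5 - 3301/1353)² = 85598 - (30 - 3301/1353)² = 85598 - (37289/1353)² = 85598 - 1*1390469521/1830609 = 85598 - 1390469521/1830609 = 155305999661/1830609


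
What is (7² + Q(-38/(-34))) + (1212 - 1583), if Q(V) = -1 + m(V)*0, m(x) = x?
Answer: -323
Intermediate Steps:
Q(V) = -1 (Q(V) = -1 + V*0 = -1 + 0 = -1)
(7² + Q(-38/(-34))) + (1212 - 1583) = (7² - 1) + (1212 - 1583) = (49 - 1) - 371 = 48 - 371 = -323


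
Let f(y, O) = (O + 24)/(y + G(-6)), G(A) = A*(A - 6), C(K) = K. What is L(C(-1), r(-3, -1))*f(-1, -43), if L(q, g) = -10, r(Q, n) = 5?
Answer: 190/71 ≈ 2.6761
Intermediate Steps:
G(A) = A*(-6 + A)
f(y, O) = (24 + O)/(72 + y) (f(y, O) = (O + 24)/(y - 6*(-6 - 6)) = (24 + O)/(y - 6*(-12)) = (24 + O)/(y + 72) = (24 + O)/(72 + y))
L(C(-1), r(-3, -1))*f(-1, -43) = -10*(24 - 43)/(72 - 1) = -10*(-19)/71 = -10*(-19/71) = 190/71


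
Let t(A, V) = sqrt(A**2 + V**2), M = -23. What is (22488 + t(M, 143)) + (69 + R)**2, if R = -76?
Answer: 22537 + sqrt(20978) ≈ 22682.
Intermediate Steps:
(22488 + t(M, 143)) + (69 + R)**2 = (22488 + sqrt((-23)**2 + 143**2)) + (69 - 76)**2 = (22488 + sqrt(529 + 20449)) + (-7)**2 = (22488 + sqrt(20978)) + 49 = 22537 + sqrt(20978)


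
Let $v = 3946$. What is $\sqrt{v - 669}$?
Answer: $\sqrt{3277} \approx 57.245$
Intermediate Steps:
$\sqrt{v - 669} = \sqrt{3946 - 669} = \sqrt{3277}$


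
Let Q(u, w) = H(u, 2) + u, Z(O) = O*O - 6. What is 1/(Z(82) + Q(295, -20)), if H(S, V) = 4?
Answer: 1/7017 ≈ 0.00014251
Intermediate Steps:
Z(O) = -6 + O² (Z(O) = O² - 6 = -6 + O²)
Q(u, w) = 4 + u
1/(Z(82) + Q(295, -20)) = 1/((-6 + 82²) + (4 + 295)) = 1/((-6 + 6724) + 299) = 1/(6718 + 299) = 1/7017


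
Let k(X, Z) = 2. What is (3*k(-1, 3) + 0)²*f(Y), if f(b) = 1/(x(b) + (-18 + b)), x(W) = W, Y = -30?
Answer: -6/13 ≈ -0.46154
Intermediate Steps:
f(b) = 1/(-18 + 2*b) (f(b) = 1/(b + (-18 + b)) = 1/(-18 + 2*b))
(3*k(-1, 3) + 0)²*f(Y) = (3*2 + 0)²*(1/(2*(-9 - 30))) = (6 + 0)²*((½)/(-39)) = 6²*((½)*(-1/39)) = 36*(-1/78) = -6/13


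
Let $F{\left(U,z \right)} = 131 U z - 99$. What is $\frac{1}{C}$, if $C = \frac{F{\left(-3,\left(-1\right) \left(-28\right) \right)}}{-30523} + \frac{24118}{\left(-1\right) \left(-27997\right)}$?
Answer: $\frac{854552431}{1047004405} \approx 0.81619$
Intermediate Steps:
$F{\left(U,z \right)} = -99 + 131 U z$ ($F{\left(U,z \right)} = 131 U z - 99 = -99 + 131 U z$)
$C = \frac{1047004405}{854552431}$ ($C = \frac{-99 + 131 \left(-3\right) \left(\left(-1\right) \left(-28\right)\right)}{-30523} + \frac{24118}{\left(-1\right) \left(-27997\right)} = \left(-99 + 131 \left(-3\right) 28\right) \left(- \frac{1}{30523}\right) + \frac{24118}{27997} = \left(-99 - 11004\right) \left(- \frac{1}{30523}\right) + 24118 \cdot \frac{1}{27997} = \left(-11103\right) \left(- \frac{1}{30523}\right) + \frac{24118}{27997} = \frac{11103}{30523} + \frac{24118}{27997} = \frac{1047004405}{854552431} \approx 1.2252$)
$\frac{1}{C} = \frac{1}{\frac{1047004405}{854552431}} = \frac{854552431}{1047004405}$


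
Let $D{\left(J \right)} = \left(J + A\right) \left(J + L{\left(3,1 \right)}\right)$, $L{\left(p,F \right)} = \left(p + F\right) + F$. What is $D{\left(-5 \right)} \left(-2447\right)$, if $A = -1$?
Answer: $0$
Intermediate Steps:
$L{\left(p,F \right)} = p + 2 F$ ($L{\left(p,F \right)} = \left(F + p\right) + F = p + 2 F$)
$D{\left(J \right)} = \left(-1 + J\right) \left(5 + J\right)$ ($D{\left(J \right)} = \left(J - 1\right) \left(J + \left(3 + 2 \cdot 1\right)\right) = \left(-1 + J\right) \left(J + \left(3 + 2\right)\right) = \left(-1 + J\right) \left(J + 5\right) = \left(-1 + J\right) \left(5 + J\right)$)
$D{\left(-5 \right)} \left(-2447\right) = \left(-5 + \left(-5\right)^{2} + 4 \left(-5\right)\right) \left(-2447\right) = \left(-5 + 25 - 20\right) \left(-2447\right) = 0 \left(-2447\right) = 0$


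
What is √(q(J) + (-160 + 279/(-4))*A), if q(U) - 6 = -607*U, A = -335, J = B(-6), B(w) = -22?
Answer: 3*√40145/2 ≈ 300.54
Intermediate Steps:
J = -22
q(U) = 6 - 607*U
√(q(J) + (-160 + 279/(-4))*A) = √((6 - 607*(-22)) + (-160 + 279/(-4))*(-335)) = √((6 + 13354) + (-160 + 279*(-¼))*(-335)) = √(13360 + (-160 - 279/4)*(-335)) = √(13360 - 919/4*(-335)) = √(13360 + 307865/4) = √(361305/4) = 3*√40145/2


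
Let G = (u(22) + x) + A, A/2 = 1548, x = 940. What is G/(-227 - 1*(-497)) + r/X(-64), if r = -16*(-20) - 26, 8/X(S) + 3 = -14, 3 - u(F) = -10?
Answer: -329267/540 ≈ -609.75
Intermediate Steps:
A = 3096 (A = 2*1548 = 3096)
u(F) = 13 (u(F) = 3 - 1*(-10) = 3 + 10 = 13)
X(S) = -8/17 (X(S) = 8/(-3 - 14) = 8/(-17) = 8*(-1/17) = -8/17)
r = 294 (r = 320 - 26 = 294)
G = 4049 (G = (13 + 940) + 3096 = 953 + 3096 = 4049)
G/(-227 - 1*(-497)) + r/X(-64) = 4049/(-227 - 1*(-497)) + 294/(-8/17) = 4049/(-227 + 497) + 294*(-17/8) = 4049/270 - 2499/4 = -329267/540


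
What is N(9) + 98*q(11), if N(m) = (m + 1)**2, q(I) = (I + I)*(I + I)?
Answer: 47532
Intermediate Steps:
q(I) = 4*I**2 (q(I) = (2*I)*(2*I) = 4*I**2)
N(m) = (1 + m)**2
N(9) + 98*q(11) = (1 + 9)**2 + 98*(4*11**2) = 10**2 + 98*(4*121) = 100 + 98*484 = 100 + 47432 = 47532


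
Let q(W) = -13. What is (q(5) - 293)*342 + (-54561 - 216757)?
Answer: -375970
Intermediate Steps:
(q(5) - 293)*342 + (-54561 - 216757) = (-13 - 293)*342 + (-54561 - 216757) = -306*342 - 271318 = -104652 - 271318 = -375970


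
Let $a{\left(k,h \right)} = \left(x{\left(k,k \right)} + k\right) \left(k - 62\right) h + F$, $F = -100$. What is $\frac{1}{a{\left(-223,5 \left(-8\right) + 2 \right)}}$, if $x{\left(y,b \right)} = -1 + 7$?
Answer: $- \frac{1}{2350210} \approx -4.2549 \cdot 10^{-7}$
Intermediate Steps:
$x{\left(y,b \right)} = 6$
$a{\left(k,h \right)} = -100 + h \left(-62 + k\right) \left(6 + k\right)$ ($a{\left(k,h \right)} = \left(6 + k\right) \left(k - 62\right) h - 100 = \left(6 + k\right) \left(-62 + k\right) h - 100 = \left(-62 + k\right) \left(6 + k\right) h - 100 = h \left(-62 + k\right) \left(6 + k\right) - 100 = -100 + h \left(-62 + k\right) \left(6 + k\right)$)
$\frac{1}{a{\left(-223,5 \left(-8\right) + 2 \right)}} = \frac{1}{-100 - 372 \left(5 \left(-8\right) + 2\right) + \left(5 \left(-8\right) + 2\right) \left(-223\right)^{2} - 56 \left(5 \left(-8\right) + 2\right) \left(-223\right)} = \frac{1}{-100 - 372 \left(-40 + 2\right) + \left(-40 + 2\right) 49729 - 56 \left(-40 + 2\right) \left(-223\right)} = \frac{1}{-100 - -14136 - 1889702 - \left(-2128\right) \left(-223\right)} = \frac{1}{-100 + 14136 - 1889702 - 474544} = \frac{1}{-2350210} = - \frac{1}{2350210}$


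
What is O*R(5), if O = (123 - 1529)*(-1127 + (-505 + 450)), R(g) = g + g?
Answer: 16618920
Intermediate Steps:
R(g) = 2*g
O = 1661892 (O = -1406*(-1127 - 55) = -1406*(-1182) = 1661892)
O*R(5) = 1661892*(2*5) = 1661892*10 = 16618920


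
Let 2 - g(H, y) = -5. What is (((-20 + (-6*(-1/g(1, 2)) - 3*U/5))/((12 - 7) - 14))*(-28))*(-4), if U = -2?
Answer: 10048/45 ≈ 223.29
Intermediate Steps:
g(H, y) = 7 (g(H, y) = 2 - 1*(-5) = 2 + 5 = 7)
(((-20 + (-6*(-1/g(1, 2)) - 3*U/5))/((12 - 7) - 14))*(-28))*(-4) = (((-20 + (-6/((-1*7)) - 3*(-2)/5))/((12 - 7) - 14))*(-28))*(-4) = (((-20 + (-6/(-7) + 6*(⅕)))/(5 - 14))*(-28))*(-4) = (((-20 + (-6*(-⅐) + 6/5))/(-9))*(-28))*(-4) = (((-20 + (6/7 + 6/5))*(-⅑))*(-28))*(-4) = (((-20 + 72/35)*(-⅑))*(-28))*(-4) = (-628/35*(-⅑)*(-28))*(-4) = ((628/315)*(-28))*(-4) = -2512/45*(-4) = 10048/45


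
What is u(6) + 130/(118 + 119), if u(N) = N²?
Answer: 8662/237 ≈ 36.549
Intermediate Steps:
u(6) + 130/(118 + 119) = 6² + 130/(118 + 119) = 36 + 130/237 = 8662/237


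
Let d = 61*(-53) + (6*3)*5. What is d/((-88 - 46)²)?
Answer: -3143/17956 ≈ -0.17504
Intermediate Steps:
d = -3143 (d = -3233 + 18*5 = -3233 + 90 = -3143)
d/((-88 - 46)²) = -3143/(-88 - 46)² = -3143/((-134)²) = -3143/17956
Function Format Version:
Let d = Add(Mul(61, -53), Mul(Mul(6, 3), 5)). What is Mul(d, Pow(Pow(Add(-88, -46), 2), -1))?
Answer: Rational(-3143, 17956) ≈ -0.17504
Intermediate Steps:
d = -3143 (d = Add(-3233, Mul(18, 5)) = Add(-3233, 90) = -3143)
Mul(d, Pow(Pow(Add(-88, -46), 2), -1)) = Mul(-3143, Pow(Pow(Add(-88, -46), 2), -1)) = Mul(-3143, Pow(Pow(-134, 2), -1)) = Mul(-3143, Pow(17956, -1)) = Mul(-3143, Rational(1, 17956)) = Rational(-3143, 17956)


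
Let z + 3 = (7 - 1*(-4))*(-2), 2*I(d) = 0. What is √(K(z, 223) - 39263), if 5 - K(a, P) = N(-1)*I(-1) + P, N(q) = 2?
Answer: I*√39481 ≈ 198.7*I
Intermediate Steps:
I(d) = 0 (I(d) = (½)*0 = 0)
z = -25 (z = -3 + (7 - 1*(-4))*(-2) = -3 + (7 + 4)*(-2) = -3 + 11*(-2) = -3 - 22 = -25)
K(a, P) = 5 - P (K(a, P) = 5 - (2*0 + P) = 5 - (0 + P) = 5 - P)
√(K(z, 223) - 39263) = √((5 - 1*223) - 39263) = √((5 - 223) - 39263) = √(-218 - 39263) = √(-39481) = I*√39481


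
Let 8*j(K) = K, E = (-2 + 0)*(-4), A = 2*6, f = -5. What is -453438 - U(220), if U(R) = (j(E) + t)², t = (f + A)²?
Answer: -455938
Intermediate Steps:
A = 12
E = 8 (E = -2*(-4) = 8)
j(K) = K/8
t = 49 (t = (-5 + 12)² = 7² = 49)
U(R) = 2500 (U(R) = ((⅛)*8 + 49)² = (1 + 49)² = 50² = 2500)
-453438 - U(220) = -453438 - 1*2500 = -453438 - 2500 = -455938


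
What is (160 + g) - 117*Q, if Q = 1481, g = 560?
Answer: -172557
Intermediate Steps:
(160 + g) - 117*Q = (160 + 560) - 117*1481 = 720 - 173277 = -172557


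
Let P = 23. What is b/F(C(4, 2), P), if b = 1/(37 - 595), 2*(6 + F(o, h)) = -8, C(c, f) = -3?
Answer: 1/5580 ≈ 0.00017921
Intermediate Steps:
F(o, h) = -10 (F(o, h) = -6 + (½)*(-8) = -6 - 4 = -10)
b = -1/558 (b = 1/(-558) = -1/558 ≈ -0.0017921)
b/F(C(4, 2), P) = -1/558/(-10) = -1/558*(-⅒) = 1/5580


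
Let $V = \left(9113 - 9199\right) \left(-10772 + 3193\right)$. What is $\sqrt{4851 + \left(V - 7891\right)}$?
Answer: $\sqrt{648754} \approx 805.45$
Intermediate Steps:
$V = 651794$ ($V = \left(-86\right) \left(-7579\right) = 651794$)
$\sqrt{4851 + \left(V - 7891\right)} = \sqrt{4851 + \left(651794 - 7891\right)} = \sqrt{4851 + 643903} = \sqrt{648754}$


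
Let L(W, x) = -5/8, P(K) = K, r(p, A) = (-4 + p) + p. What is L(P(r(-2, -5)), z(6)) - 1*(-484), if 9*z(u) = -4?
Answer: 3867/8 ≈ 483.38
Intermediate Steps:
z(u) = -4/9 (z(u) = (1/9)*(-4) = -4/9)
r(p, A) = -4 + 2*p
L(W, x) = -5/8 (L(W, x) = -5*1/8 = -5/8)
L(P(r(-2, -5)), z(6)) - 1*(-484) = -5/8 - 1*(-484) = -5/8 + 484 = 3867/8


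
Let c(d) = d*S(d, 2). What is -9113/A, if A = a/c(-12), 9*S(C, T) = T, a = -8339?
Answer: -72904/25017 ≈ -2.9142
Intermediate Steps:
S(C, T) = T/9
c(d) = 2*d/9 (c(d) = d*((⅑)*2) = d*(2/9) = 2*d/9)
A = 25017/8 (A = -8339/((2/9)*(-12)) = -8339/(-8/3) = -8339*(-3/8) = 25017/8 ≈ 3127.1)
-9113/A = -9113/25017/8 = -9113*8/25017 = -72904/25017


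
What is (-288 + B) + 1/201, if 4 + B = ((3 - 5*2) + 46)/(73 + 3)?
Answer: -4452677/15276 ≈ -291.48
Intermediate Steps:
B = -265/76 (B = -4 + ((3 - 5*2) + 46)/(73 + 3) = -4 + ((3 - 10) + 46)/76 = -4 + (-7 + 46)*(1/76) = -4 + 39*(1/76) = -4 + 39/76 = -265/76 ≈ -3.4868)
(-288 + B) + 1/201 = (-288 - 265/76) + 1/201 = -22153/76 + 1/201 = -4452677/15276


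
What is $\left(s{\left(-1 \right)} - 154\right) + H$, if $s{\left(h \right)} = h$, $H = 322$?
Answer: $167$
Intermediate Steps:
$\left(s{\left(-1 \right)} - 154\right) + H = \left(-1 - 154\right) + 322 = -155 + 322 = 167$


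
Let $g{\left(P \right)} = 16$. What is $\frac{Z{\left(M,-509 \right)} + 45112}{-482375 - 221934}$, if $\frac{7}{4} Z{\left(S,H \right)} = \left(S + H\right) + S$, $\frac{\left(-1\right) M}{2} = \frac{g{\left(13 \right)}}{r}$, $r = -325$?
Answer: $- \frac{14566908}{228900425} \approx -0.063639$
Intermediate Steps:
$M = \frac{32}{325}$ ($M = - 2 \frac{16}{-325} = - 2 \cdot 16 \left(- \frac{1}{325}\right) = \left(-2\right) \left(- \frac{16}{325}\right) = \frac{32}{325} \approx 0.098462$)
$Z{\left(S,H \right)} = \frac{4 H}{7} + \frac{8 S}{7}$ ($Z{\left(S,H \right)} = \frac{4 \left(\left(S + H\right) + S\right)}{7} = \frac{4 \left(\left(H + S\right) + S\right)}{7} = \frac{4 \left(H + 2 S\right)}{7} = \frac{4 H}{7} + \frac{8 S}{7}$)
$\frac{Z{\left(M,-509 \right)} + 45112}{-482375 - 221934} = \frac{\left(\frac{4}{7} \left(-509\right) + \frac{8}{7} \cdot \frac{32}{325}\right) + 45112}{-482375 - 221934} = \frac{\left(- \frac{2036}{7} + \frac{256}{2275}\right) + 45112}{-704309} = \left(- \frac{94492}{325} + 45112\right) \left(- \frac{1}{704309}\right) = \frac{14566908}{325} \left(- \frac{1}{704309}\right) = - \frac{14566908}{228900425}$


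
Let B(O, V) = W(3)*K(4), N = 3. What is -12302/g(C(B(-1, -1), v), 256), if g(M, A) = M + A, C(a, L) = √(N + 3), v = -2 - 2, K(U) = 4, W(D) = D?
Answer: -1574656/32765 + 6151*√6/32765 ≈ -47.599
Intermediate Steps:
B(O, V) = 12 (B(O, V) = 3*4 = 12)
v = -4
C(a, L) = √6 (C(a, L) = √(3 + 3) = √6)
g(M, A) = A + M
-12302/g(C(B(-1, -1), v), 256) = -12302/(256 + √6)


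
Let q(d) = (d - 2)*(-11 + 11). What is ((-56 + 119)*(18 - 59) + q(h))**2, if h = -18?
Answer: 6671889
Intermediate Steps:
q(d) = 0 (q(d) = (-2 + d)*0 = 0)
((-56 + 119)*(18 - 59) + q(h))**2 = ((-56 + 119)*(18 - 59) + 0)**2 = (63*(-41) + 0)**2 = (-2583 + 0)**2 = (-2583)**2 = 6671889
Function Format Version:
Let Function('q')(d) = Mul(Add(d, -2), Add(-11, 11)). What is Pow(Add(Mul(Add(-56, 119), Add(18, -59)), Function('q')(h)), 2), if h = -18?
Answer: 6671889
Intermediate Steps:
Function('q')(d) = 0 (Function('q')(d) = Mul(Add(-2, d), 0) = 0)
Pow(Add(Mul(Add(-56, 119), Add(18, -59)), Function('q')(h)), 2) = Pow(Add(Mul(Add(-56, 119), Add(18, -59)), 0), 2) = Pow(Add(Mul(63, -41), 0), 2) = Pow(Add(-2583, 0), 2) = Pow(-2583, 2) = 6671889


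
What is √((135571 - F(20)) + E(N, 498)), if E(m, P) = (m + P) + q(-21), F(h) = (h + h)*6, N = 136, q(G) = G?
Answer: 2*√33986 ≈ 368.71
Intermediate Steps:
F(h) = 12*h (F(h) = (2*h)*6 = 12*h)
E(m, P) = -21 + P + m (E(m, P) = (m + P) - 21 = (P + m) - 21 = -21 + P + m)
√((135571 - F(20)) + E(N, 498)) = √((135571 - 12*20) + (-21 + 498 + 136)) = √((135571 - 1*240) + 613) = √((135571 - 240) + 613) = √(135331 + 613) = √135944 = 2*√33986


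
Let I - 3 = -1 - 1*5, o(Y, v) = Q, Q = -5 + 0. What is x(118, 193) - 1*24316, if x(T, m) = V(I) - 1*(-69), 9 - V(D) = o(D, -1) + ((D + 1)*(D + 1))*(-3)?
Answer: -24221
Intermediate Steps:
Q = -5
o(Y, v) = -5
I = -3 (I = 3 + (-1 - 1*5) = 3 + (-1 - 5) = 3 - 6 = -3)
V(D) = 14 + 3*(1 + D)² (V(D) = 9 - (-5 + ((D + 1)*(D + 1))*(-3)) = 9 - (-5 + ((1 + D)*(1 + D))*(-3)) = 9 - (-5 + (1 + D)²*(-3)) = 9 - (-5 - 3*(1 + D)²) = 9 + (5 + 3*(1 + D)²) = 14 + 3*(1 + D)²)
x(T, m) = 95 (x(T, m) = (14 + 3*(1 - 3)²) - 1*(-69) = (14 + 3*(-2)²) + 69 = (14 + 3*4) + 69 = (14 + 12) + 69 = 26 + 69 = 95)
x(118, 193) - 1*24316 = 95 - 1*24316 = 95 - 24316 = -24221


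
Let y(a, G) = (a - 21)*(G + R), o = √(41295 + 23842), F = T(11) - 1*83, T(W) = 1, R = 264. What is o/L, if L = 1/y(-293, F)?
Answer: -57148*√65137 ≈ -1.4585e+7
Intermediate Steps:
F = -82 (F = 1 - 1*83 = 1 - 83 = -82)
o = √65137 ≈ 255.22
y(a, G) = (-21 + a)*(264 + G) (y(a, G) = (a - 21)*(G + 264) = (-21 + a)*(264 + G))
L = -1/57148 (L = 1/(-5544 - 21*(-82) + 264*(-293) - 82*(-293)) = 1/(-5544 + 1722 - 77352 + 24026) = 1/(-57148) = -1/57148 ≈ -1.7498e-5)
o/L = √65137/(-1/57148) = √65137*(-57148) = -57148*√65137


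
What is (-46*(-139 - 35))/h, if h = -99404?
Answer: -2001/24851 ≈ -0.080520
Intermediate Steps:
(-46*(-139 - 35))/h = -46*(-139 - 35)/(-99404) = -46*(-174)*(-1/99404) = 8004*(-1/99404) = -2001/24851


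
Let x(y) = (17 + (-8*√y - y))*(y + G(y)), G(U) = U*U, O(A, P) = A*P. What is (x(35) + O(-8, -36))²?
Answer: 4057625664 + 451422720*√35 ≈ 6.7283e+9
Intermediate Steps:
G(U) = U²
x(y) = (y + y²)*(17 - y - 8*√y) (x(y) = (17 + (-8*√y - y))*(y + y²) = (17 + (-y - 8*√y))*(y + y²) = (17 - y - 8*√y)*(y + y²) = (y + y²)*(17 - y - 8*√y))
(x(35) + O(-8, -36))² = ((-1*35³ - 280*√35 - 9800*√35 + 16*35² + 17*35) - 8*(-36))² = ((-1*42875 - 280*√35 - 9800*√35 + 16*1225 + 595) + 288)² = ((-42875 - 280*√35 - 9800*√35 + 19600 + 595) + 288)² = ((-22680 - 10080*√35) + 288)² = (-22392 - 10080*√35)²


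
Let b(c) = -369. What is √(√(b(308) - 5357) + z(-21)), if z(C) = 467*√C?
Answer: √I*√(√5726 + 467*√21) ≈ 33.285 + 33.285*I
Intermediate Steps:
√(√(b(308) - 5357) + z(-21)) = √(√(-369 - 5357) + 467*√(-21)) = √(√(-5726) + 467*(I*√21)) = √(I*√5726 + 467*I*√21)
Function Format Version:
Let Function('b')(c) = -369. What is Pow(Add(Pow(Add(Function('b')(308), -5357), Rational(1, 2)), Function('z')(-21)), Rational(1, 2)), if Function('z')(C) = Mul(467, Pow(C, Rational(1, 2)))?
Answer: Mul(Pow(I, Rational(1, 2)), Pow(Add(Pow(5726, Rational(1, 2)), Mul(467, Pow(21, Rational(1, 2)))), Rational(1, 2))) ≈ Add(33.285, Mul(33.285, I))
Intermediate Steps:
Pow(Add(Pow(Add(Function('b')(308), -5357), Rational(1, 2)), Function('z')(-21)), Rational(1, 2)) = Pow(Add(Pow(Add(-369, -5357), Rational(1, 2)), Mul(467, Pow(-21, Rational(1, 2)))), Rational(1, 2)) = Pow(Add(Pow(-5726, Rational(1, 2)), Mul(467, Mul(I, Pow(21, Rational(1, 2))))), Rational(1, 2)) = Pow(Add(Mul(I, Pow(5726, Rational(1, 2))), Mul(467, I, Pow(21, Rational(1, 2)))), Rational(1, 2))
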